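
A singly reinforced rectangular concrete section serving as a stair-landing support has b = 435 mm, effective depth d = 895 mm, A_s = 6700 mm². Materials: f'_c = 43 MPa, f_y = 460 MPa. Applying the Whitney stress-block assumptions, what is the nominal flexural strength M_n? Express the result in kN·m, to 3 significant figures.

T = A_s f_y = 6700 × 460 = 3082000 N = 3082 kN.
From C = T: a = T/(0.85 f'_c b) = 3082000/(0.85 × 43 × 435) = 193.85 mm.
M_n = T(d − a/2) = 3082 kN × (895 − 96.925) mm = 2459.67 kN·m.

M_n ≈ 2460 kN·m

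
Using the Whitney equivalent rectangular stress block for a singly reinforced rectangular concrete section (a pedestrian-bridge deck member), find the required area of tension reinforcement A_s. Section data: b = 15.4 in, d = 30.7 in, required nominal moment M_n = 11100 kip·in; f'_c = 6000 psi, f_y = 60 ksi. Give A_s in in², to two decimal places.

From M_n = 0.85 f'_c a b (d − a/2):
a = d − √(d² − 2M_n/(0.85 f'_c b)) = 30.7 − √(30.7² − 2 × 11100/(0.85 × 6 × 15.4)) = 5.013 in.
A_s = 0.85 f'_c a b / f_y = 0.85 × 6 × 5.013 × 15.4 / 60 = 6.562 in².

A_s ≈ 6.56 in²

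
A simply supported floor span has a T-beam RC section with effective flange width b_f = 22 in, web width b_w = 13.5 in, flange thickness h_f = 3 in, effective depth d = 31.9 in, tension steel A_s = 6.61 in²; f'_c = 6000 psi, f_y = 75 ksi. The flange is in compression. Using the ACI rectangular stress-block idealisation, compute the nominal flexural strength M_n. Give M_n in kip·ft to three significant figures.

M_n ≈ 1220 kip·ft

Tension: T = A_s f_y = 6.61 × 75 = 495.75 kips.
Try a within the flange: a = T/(0.85 f'_c b_f) = 495.75/(0.85 × 6 × 22) = 4.418 in.
a = 4.418 > h_f = 3 in: the block extends into the web. Split into flange-overhang and web parts.
C_f = 0.85 f'_c (b_f − b_w) h_f = 0.85 × 6 × (22 − 13.5) × 3 = 130.1 kips.
Remaining web compression depth: a_w = (T − C_f)/(0.85 f'_c b_w) = (495.75 − 130.1)/(0.85 × 6 × 13.5) = 5.311 in.
M_n = C_f(d − h_f/2) + (T − C_f)(d − a_w/2) = 130.1 × (31.9 − 1.5) + 365.65 × (31.9 − 2.6555) = 3955.0 + 10693.3 = 14648.3 kip·in.
M_n = 14648.3/12 = 1220.69 kip·ft.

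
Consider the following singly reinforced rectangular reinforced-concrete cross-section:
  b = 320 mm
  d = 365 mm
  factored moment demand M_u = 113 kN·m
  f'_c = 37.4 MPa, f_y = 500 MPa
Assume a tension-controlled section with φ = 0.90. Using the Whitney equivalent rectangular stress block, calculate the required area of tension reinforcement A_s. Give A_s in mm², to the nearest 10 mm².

M_n = M_u/φ = 113/0.90 = 125.556 kN·m.
With M_n = 0.85 f'_c a b (d − a/2), solve the quadratic for a:
a = d − √(d² − 2M_n/(0.85 f'_c b)) = 365 − √(365² − 2 × 125.556×10⁶/(0.85 × 37.4 × 320)) = 35.55 mm.
A_s = 0.85 f'_c a b / f_y = 0.85 × 37.4 × 35.55 × 320 / 500 = 723.3 mm².

A_s ≈ 720 mm²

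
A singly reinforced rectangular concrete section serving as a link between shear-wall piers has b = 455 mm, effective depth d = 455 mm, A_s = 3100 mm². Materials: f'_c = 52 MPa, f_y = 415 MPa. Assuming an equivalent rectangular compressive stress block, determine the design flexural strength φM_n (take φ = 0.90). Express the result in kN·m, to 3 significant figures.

T = A_s f_y = 3100 × 415 = 1286500 N = 1286.5 kN.
From C = T: a = T/(0.85 f'_c b) = 1286500/(0.85 × 52 × 455) = 63.97 mm.
M_n = T(d − a/2) = 1286.5 kN × (455 − 31.985) mm = 544.21 kN·m.
φM_n = 0.90 × 544.21 = 489.79 kN·m.

φM_n ≈ 490 kN·m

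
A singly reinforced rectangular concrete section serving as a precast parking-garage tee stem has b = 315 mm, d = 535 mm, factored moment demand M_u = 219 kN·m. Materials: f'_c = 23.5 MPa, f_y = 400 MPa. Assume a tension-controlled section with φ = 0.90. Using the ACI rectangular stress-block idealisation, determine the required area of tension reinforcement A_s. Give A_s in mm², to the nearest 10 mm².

A_s ≈ 1230 mm²

M_n = M_u/φ = 219/0.90 = 243.333 kN·m.
With M_n = 0.85 f'_c a b (d − a/2), solve the quadratic for a:
a = d − √(d² − 2M_n/(0.85 f'_c b)) = 535 − √(535² − 2 × 243.333×10⁶/(0.85 × 23.5 × 315)) = 77.97 mm.
A_s = 0.85 f'_c a b / f_y = 0.85 × 23.5 × 77.97 × 315 / 400 = 1226.5 mm².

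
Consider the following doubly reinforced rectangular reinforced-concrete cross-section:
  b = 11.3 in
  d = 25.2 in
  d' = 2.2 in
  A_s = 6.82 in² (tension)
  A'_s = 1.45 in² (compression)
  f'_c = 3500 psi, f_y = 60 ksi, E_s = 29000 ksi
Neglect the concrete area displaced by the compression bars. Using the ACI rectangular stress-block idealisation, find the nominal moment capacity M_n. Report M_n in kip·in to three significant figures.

M_n ≈ 8580 kip·in

Assume both steels yield.
a = (A_s − A'_s) f_y/(0.85 f'_c b) = (6.82 − 1.45) × 60/(0.85 × 3.5 × 11.3) = 9.584 in.
c = a/β₁ = 9.584/0.85 = 11.275 in; ε'_s = 0.003(c − d')/c = 0.0024 ≥ ε_y = 0.0021, so the compression steel yields.
M_n = (A_s − A'_s) f_y (d − a/2) + A'_s f_y (d − d') = 322.2 × (25.2 − 4.792) + 87 × (25.2 − 2.2) = 6575.5 + 2001.0 = 8576.5 kip·in.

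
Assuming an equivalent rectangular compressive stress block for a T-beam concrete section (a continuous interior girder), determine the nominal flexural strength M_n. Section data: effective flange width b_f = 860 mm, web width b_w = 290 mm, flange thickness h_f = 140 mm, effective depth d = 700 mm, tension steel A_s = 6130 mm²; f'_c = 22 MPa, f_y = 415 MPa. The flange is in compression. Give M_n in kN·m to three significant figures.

M_n ≈ 1570 kN·m

Tension: T = A_s f_y = 6130 × 415 = 2543950 N.
Try a within the flange: a = T/(0.85 f'_c b_f) = 2543950/(0.85 × 22 × 860) = 158.19 mm.
a = 158.19 > h_f = 140 mm: the block extends into the web. Split into flange-overhang and web parts.
C_f = 0.85 f'_c (b_f − b_w) h_f = 0.85 × 22 × (860 − 290) × 140 = 1492260 N.
Remaining web compression depth: a_w = (T − C_f)/(0.85 f'_c b_w) = (2543950 − 1492260)/(0.85 × 22 × 290) = 193.93 mm.
M_n = C_f(d − h_f/2) + (T − C_f)(d − a_w/2) = 1492260 × (700 − 70) + 1051690 × (700 − 96.965) = 940.12 + 634.21 = 1574.33 × 10⁶ N·mm.
M_n = 1574.33 kN·m.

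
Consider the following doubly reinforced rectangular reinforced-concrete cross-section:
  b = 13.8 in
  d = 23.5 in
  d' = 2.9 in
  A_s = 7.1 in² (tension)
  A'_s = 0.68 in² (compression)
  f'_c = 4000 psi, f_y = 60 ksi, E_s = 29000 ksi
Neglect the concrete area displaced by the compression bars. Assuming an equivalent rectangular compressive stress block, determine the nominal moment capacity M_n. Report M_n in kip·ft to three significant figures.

Assume both steels yield.
a = (A_s − A'_s) f_y/(0.85 f'_c b) = (7.1 − 0.68) × 60/(0.85 × 4 × 13.8) = 8.210 in.
c = a/β₁ = 8.210/0.85 = 9.659 in; ε'_s = 0.003(c − d')/c = 0.0021 ≥ ε_y = 0.0021, so the compression steel yields.
M_n = (A_s − A'_s) f_y (d − a/2) + A'_s f_y (d − d') = 385.2 × (23.5 − 4.105) + 40.8 × (23.5 − 2.9) = 7471.0 + 840.5 = 8311.5 kip·in = 8311.5/12 = 692.63 kip·ft.

M_n ≈ 693 kip·ft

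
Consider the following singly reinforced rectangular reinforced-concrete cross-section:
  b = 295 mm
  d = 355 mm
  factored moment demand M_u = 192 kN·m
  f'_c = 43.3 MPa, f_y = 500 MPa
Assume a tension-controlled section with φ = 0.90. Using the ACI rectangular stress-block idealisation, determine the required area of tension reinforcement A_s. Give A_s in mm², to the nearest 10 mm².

M_n = M_u/φ = 192/0.90 = 213.333 kN·m.
With M_n = 0.85 f'_c a b (d − a/2), solve the quadratic for a:
a = d − √(d² − 2M_n/(0.85 f'_c b)) = 355 − √(355² − 2 × 213.333×10⁶/(0.85 × 43.3 × 295)) = 60.50 mm.
A_s = 0.85 f'_c a b / f_y = 0.85 × 43.3 × 60.50 × 295 / 500 = 1313.8 mm².

A_s ≈ 1310 mm²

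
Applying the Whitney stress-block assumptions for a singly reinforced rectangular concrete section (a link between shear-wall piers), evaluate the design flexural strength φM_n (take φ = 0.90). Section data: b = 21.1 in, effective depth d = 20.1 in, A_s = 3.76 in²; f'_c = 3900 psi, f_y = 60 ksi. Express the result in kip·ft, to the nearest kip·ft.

T = A_s f_y = 3.76 × 60 = 225.6 kips.
a = T/(0.85 f'_c b) = 225.6/(0.85 × 3.9 × 21.1) = 3.225 in.
M_n = T(d − a/2) = 225.6 × (20.1 − 1.6125) = 4170.8 kip·in = 4170.8/12 = 347.57 kip·ft.
φM_n = 0.90 × 347.57 = 312.81 kip·ft.

φM_n ≈ 313 kip·ft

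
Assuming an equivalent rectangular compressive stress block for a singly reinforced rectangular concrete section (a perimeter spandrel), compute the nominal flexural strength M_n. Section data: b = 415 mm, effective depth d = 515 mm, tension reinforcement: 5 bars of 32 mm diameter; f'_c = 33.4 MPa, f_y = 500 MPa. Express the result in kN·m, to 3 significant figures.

M_n ≈ 864 kN·m

A_s = 5 × 804 = 4020 mm².
T = A_s f_y = 4020 × 500 = 2010000 N = 2010 kN.
From C = T: a = T/(0.85 f'_c b) = 2010000/(0.85 × 33.4 × 415) = 170.60 mm.
M_n = T(d − a/2) = 2010 kN × (515 − 85.3) mm = 863.70 kN·m.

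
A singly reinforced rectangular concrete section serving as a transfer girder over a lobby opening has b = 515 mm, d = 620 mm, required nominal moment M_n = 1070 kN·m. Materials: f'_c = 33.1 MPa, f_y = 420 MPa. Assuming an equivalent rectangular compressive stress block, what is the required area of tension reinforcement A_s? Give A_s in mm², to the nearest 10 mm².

A_s ≈ 4600 mm²

With M_n = 0.85 f'_c a b (d − a/2), solve the quadratic for a:
a = d − √(d² − 2M_n/(0.85 f'_c b)) = 620 − √(620² − 2 × 1070×10⁶/(0.85 × 33.1 × 515)) = 133.47 mm.
A_s = 0.85 f'_c a b / f_y = 0.85 × 33.1 × 133.47 × 515 / 420 = 4604.6 mm².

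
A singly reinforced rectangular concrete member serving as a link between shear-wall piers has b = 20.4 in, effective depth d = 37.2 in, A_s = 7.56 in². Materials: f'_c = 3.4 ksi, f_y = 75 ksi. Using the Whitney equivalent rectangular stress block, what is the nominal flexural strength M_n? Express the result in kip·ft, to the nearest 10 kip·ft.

T = A_s f_y = 7.56 × 75 = 567 kips.
a = T/(0.85 f'_c b) = 567/(0.85 × 3.4 × 20.4) = 9.617 in.
M_n = T(d − a/2) = 567 × (37.2 − 4.8085) = 18366.0 kip·in = 18366.0/12 = 1530.50 kip·ft.

M_n ≈ 1530 kip·ft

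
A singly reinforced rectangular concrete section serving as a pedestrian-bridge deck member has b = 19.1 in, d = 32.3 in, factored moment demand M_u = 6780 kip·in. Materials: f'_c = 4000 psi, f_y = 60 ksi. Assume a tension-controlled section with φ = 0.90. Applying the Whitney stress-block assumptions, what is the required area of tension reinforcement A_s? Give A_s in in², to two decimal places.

M_n = M_u/φ = 6780/0.90 = 7533.33 kip·in.
From M_n = 0.85 f'_c a b (d − a/2):
a = d − √(d² − 2M_n/(0.85 f'_c b)) = 32.3 − √(32.3² − 2 × 7533.33/(0.85 × 4 × 19.1)) = 3.817 in.
A_s = 0.85 f'_c a b / f_y = 0.85 × 4 × 3.817 × 19.1 / 60 = 4.131 in².

A_s ≈ 4.13 in²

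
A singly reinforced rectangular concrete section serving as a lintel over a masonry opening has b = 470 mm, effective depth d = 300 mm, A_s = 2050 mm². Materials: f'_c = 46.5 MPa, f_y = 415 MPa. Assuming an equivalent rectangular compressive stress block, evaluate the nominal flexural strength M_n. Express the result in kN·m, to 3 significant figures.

T = A_s f_y = 2050 × 415 = 850750 N = 850.75 kN.
From C = T: a = T/(0.85 f'_c b) = 850750/(0.85 × 46.5 × 470) = 45.80 mm.
M_n = T(d − a/2) = 850.75 kN × (300 − 22.9) mm = 235.74 kN·m.

M_n ≈ 236 kN·m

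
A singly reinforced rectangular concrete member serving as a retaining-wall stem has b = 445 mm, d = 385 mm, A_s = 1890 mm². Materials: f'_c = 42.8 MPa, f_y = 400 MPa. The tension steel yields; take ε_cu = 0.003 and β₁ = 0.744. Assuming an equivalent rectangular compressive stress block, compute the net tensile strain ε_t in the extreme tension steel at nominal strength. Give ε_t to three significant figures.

a = A_s f_y/(0.85 f'_c b) = 46.70 mm.
β₁ = 0.744, so c = a/β₁ = 46.70/0.744 = 62.77 mm.
From the linear strain diagram with ε_cu = 0.003: ε_t = 0.003 (d − c)/c = 0.003 × (385 − 62.77)/62.77 = 0.0154.
Since ε_t ≥ 0.005, the section is tension-controlled.

ε_t ≈ 0.0154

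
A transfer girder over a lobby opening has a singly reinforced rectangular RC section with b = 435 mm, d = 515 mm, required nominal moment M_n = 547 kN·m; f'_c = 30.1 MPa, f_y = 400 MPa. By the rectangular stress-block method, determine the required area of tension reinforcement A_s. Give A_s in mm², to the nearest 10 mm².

With M_n = 0.85 f'_c a b (d − a/2), solve the quadratic for a:
a = d − √(d² − 2M_n/(0.85 f'_c b)) = 515 − √(515² − 2 × 547×10⁶/(0.85 × 30.1 × 435)) = 106.43 mm.
A_s = 0.85 f'_c a b / f_y = 0.85 × 30.1 × 106.43 × 435 / 400 = 2961.3 mm².

A_s ≈ 2960 mm²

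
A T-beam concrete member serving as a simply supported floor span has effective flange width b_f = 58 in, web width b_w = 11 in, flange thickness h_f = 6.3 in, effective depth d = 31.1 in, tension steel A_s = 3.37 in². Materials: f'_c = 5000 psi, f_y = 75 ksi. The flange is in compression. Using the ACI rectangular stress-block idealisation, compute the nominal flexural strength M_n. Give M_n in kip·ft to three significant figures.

M_n ≈ 644 kip·ft

Tension: T = A_s f_y = 3.37 × 75 = 252.75 kips.
Try a within the flange: a = T/(0.85 f'_c b_f) = 252.75/(0.85 × 5 × 58) = 1.025 in.
Since a = 1.025 ≤ h_f = 6.3 in, the stress block lies entirely in the flange; analyse as a rectangular beam of width b_f.
M_n = T(d − a/2) = 252.75 × (31.1 − 0.5125) = 7731.0 kip·in.
M_n = 7731.0/12 = 644.25 kip·ft.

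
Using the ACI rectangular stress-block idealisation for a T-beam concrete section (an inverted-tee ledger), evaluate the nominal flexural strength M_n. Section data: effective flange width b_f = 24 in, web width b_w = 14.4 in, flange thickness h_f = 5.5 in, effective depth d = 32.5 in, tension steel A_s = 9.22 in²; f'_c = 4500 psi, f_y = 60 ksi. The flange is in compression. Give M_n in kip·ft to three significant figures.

M_n ≈ 1360 kip·ft

Tension: T = A_s f_y = 9.22 × 60 = 553.2 kips.
Try a within the flange: a = T/(0.85 f'_c b_f) = 553.2/(0.85 × 4.5 × 24) = 6.026 in.
a = 6.026 > h_f = 5.5 in: the block extends into the web. Split into flange-overhang and web parts.
C_f = 0.85 f'_c (b_f − b_w) h_f = 0.85 × 4.5 × (24 − 14.4) × 5.5 = 202.0 kips.
Remaining web compression depth: a_w = (T − C_f)/(0.85 f'_c b_w) = (553.2 − 202.0)/(0.85 × 4.5 × 14.4) = 6.376 in.
M_n = C_f(d − h_f/2) + (T − C_f)(d − a_w/2) = 202.0 × (32.5 − 2.75) + 351.2 × (32.5 − 3.188) = 6009.5 + 10294.4 = 16303.9 kip·in.
M_n = 16303.9/12 = 1358.66 kip·ft.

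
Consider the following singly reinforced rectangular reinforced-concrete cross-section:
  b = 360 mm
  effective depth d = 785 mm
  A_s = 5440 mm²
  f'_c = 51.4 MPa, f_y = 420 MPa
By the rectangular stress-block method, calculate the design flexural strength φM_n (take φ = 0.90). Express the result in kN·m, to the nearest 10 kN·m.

φM_n ≈ 1460 kN·m

T = A_s f_y = 5440 × 420 = 2284800 N = 2284.8 kN.
From C = T: a = T/(0.85 f'_c b) = 2284800/(0.85 × 51.4 × 360) = 145.27 mm.
M_n = T(d − a/2) = 2284.8 kN × (785 − 72.635) mm = 1627.61 kN·m.
φM_n = 0.90 × 1627.61 = 1464.85 kN·m.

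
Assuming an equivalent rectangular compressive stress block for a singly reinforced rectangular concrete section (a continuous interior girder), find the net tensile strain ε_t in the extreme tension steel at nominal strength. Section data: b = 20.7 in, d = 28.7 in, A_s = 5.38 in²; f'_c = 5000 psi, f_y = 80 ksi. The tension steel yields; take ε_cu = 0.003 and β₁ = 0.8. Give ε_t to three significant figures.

a = A_s f_y/(0.85 f'_c b) = 4.892 in.
β₁ = 0.8, so c = a/β₁ = 4.892/0.8 = 6.115 in.
From the linear strain diagram with ε_cu = 0.003: ε_t = 0.003 (d − c)/c = 0.003 × (28.7 − 6.115)/6.115 = 0.0111.
Since ε_t ≥ 0.005, the section is tension-controlled.

ε_t ≈ 0.0111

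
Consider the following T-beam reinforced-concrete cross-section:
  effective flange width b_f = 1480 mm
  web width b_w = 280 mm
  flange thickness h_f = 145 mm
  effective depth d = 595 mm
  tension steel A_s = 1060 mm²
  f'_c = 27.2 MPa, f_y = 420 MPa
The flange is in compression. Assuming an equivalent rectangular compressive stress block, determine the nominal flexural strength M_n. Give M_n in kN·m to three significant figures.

Tension: T = A_s f_y = 1060 × 420 = 445200 N.
Try a within the flange: a = T/(0.85 f'_c b_f) = 445200/(0.85 × 27.2 × 1480) = 13.01 mm.
Since a = 13.01 ≤ h_f = 145 mm, the stress block lies entirely in the flange; analyse as a rectangular beam of width b_f.
M_n = T(d − a/2) = 445200 × (595 − 6.505) = 262.00 × 10⁶ N·mm.
M_n = 262.00 kN·m.

M_n ≈ 262 kN·m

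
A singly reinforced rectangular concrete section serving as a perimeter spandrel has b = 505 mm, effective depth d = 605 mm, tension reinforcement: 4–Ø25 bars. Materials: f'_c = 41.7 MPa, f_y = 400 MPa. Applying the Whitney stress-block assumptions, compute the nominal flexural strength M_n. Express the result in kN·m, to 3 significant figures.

M_n ≈ 458 kN·m

A_s = 4 × 491 = 1964 mm².
T = A_s f_y = 1964 × 400 = 785600 N = 785.6 kN.
From C = T: a = T/(0.85 f'_c b) = 785600/(0.85 × 41.7 × 505) = 43.89 mm.
M_n = T(d − a/2) = 785.6 kN × (605 − 21.945) mm = 458.05 kN·m.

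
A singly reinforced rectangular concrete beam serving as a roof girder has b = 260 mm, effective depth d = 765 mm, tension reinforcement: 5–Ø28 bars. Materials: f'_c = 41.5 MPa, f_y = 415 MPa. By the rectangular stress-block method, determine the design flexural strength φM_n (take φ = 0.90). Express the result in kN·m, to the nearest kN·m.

φM_n ≈ 800 kN·m

A_s = 5 × 616 = 3080 mm².
T = A_s f_y = 3080 × 415 = 1278200 N = 1278.2 kN.
From C = T: a = T/(0.85 f'_c b) = 1278200/(0.85 × 41.5 × 260) = 139.37 mm.
M_n = T(d − a/2) = 1278.2 kN × (765 − 69.685) mm = 888.75 kN·m.
φM_n = 0.90 × 888.75 = 799.88 kN·m.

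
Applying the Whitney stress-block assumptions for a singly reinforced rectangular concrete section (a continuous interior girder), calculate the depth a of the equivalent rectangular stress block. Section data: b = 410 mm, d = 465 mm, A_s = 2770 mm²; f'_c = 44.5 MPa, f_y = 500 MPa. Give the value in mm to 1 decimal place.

T = A_s f_y = 2770 × 500 = 1385000 N = 1385 kN.
Setting C = 0.85 f'_c a b equal to T: a = 1385000/(0.85 × 44.5 × 410) = 89.3 mm.

a ≈ 89.3 mm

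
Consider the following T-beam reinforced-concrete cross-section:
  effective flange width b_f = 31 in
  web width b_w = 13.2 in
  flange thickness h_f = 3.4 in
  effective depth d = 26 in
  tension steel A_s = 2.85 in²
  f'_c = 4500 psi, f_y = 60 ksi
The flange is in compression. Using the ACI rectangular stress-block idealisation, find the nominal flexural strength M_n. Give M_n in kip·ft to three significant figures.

M_n ≈ 360 kip·ft

Tension: T = A_s f_y = 2.85 × 60 = 171 kips.
Try a within the flange: a = T/(0.85 f'_c b_f) = 171/(0.85 × 4.5 × 31) = 1.442 in.
Since a = 1.442 ≤ h_f = 3.4 in, the stress block lies entirely in the flange; analyse as a rectangular beam of width b_f.
M_n = T(d − a/2) = 171 × (26 − 0.721) = 4322.7 kip·in.
M_n = 4322.7/12 = 360.23 kip·ft.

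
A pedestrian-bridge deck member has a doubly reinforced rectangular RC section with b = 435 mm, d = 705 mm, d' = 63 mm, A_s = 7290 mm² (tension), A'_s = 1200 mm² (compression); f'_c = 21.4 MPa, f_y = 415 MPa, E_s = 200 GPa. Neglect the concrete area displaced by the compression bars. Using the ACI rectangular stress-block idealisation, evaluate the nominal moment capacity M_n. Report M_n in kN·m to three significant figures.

Assume both tension and compression steel yield.
Net tension couple steel: A_s − A'_s = 6090 mm².
a = (A_s − A'_s) f_y / (0.85 f'_c b) = 2527350/(0.85 × 21.4 × 435) = 319.41 mm.
c = a/β₁ = 319.41/0.85 = 375.78 mm; ε'_s = 0.003(c − d')/c = 0.0025 ≥ f_y/E_s = 0.0021, so compression steel does yield.
M_n = (A_s − A'_s) f_y (d − a/2) + A'_s f_y (d − d') = [2527350 × (705 − 159.705) + 498000 × (705 − 63)] × 10⁻⁶ = 1378.15 + 319.72 = 1697.87 kN·m.

M_n ≈ 1700 kN·m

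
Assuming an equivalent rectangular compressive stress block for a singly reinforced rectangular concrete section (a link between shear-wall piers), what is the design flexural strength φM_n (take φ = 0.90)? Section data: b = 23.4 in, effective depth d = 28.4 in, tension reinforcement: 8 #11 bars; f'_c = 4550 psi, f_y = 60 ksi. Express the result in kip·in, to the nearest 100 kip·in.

A_s = 8 × 1.56 = 12.48 in².
T = A_s f_y = 12.48 × 60 = 748.8 kips.
a = T/(0.85 f'_c b) = 748.8/(0.85 × 4.55 × 23.4) = 8.274 in.
M_n = T(d − a/2) = 748.8 × (28.4 − 4.137) = 18168.1 kip·in.
φM_n = 0.90 × 18168.1 = 16351.3 kip·in.

φM_n ≈ 16400 kip·in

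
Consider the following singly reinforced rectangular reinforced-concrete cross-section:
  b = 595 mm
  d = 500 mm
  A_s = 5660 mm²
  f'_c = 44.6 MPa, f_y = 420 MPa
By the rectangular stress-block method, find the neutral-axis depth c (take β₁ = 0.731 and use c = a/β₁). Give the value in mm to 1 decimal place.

T = A_s f_y = 5660 × 420 = 2377200 N = 2377.2 kN.
Setting C = 0.85 f'_c a b equal to T: a = 2377200/(0.85 × 44.6 × 595) = 105.389 mm.
With β₁ = 0.731, c = a/β₁ = 105.389/0.731 = 144.2 mm.

c ≈ 144.2 mm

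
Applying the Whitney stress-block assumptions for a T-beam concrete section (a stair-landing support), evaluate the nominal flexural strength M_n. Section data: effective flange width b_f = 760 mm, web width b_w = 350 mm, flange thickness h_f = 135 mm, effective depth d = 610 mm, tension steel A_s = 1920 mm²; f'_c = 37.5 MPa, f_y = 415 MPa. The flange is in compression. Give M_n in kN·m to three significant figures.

M_n ≈ 473 kN·m

Tension: T = A_s f_y = 1920 × 415 = 796800 N.
Try a within the flange: a = T/(0.85 f'_c b_f) = 796800/(0.85 × 37.5 × 760) = 32.89 mm.
Since a = 32.89 ≤ h_f = 135 mm, the stress block lies entirely in the flange; analyse as a rectangular beam of width b_f.
M_n = T(d − a/2) = 796800 × (610 − 16.445) = 472.94 × 10⁶ N·mm.
M_n = 472.94 kN·m.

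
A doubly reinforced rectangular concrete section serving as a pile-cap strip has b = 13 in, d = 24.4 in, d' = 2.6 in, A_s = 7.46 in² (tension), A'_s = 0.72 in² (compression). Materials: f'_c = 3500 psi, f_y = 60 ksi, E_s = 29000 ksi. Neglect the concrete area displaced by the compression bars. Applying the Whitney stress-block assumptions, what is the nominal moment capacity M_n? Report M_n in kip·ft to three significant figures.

Assume both steels yield.
a = (A_s − A'_s) f_y/(0.85 f'_c b) = (7.46 − 0.72) × 60/(0.85 × 3.5 × 13) = 10.456 in.
c = a/β₁ = 10.456/0.85 = 12.301 in; ε'_s = 0.003(c − d')/c = 0.0024 ≥ ε_y = 0.0021, so the compression steel yields.
M_n = (A_s − A'_s) f_y (d − a/2) + A'_s f_y (d − d') = 404.4 × (24.4 − 5.228) + 43.2 × (24.4 − 2.6) = 7753.2 + 941.8 = 8695.0 kip·in = 8695.0/12 = 724.58 kip·ft.

M_n ≈ 725 kip·ft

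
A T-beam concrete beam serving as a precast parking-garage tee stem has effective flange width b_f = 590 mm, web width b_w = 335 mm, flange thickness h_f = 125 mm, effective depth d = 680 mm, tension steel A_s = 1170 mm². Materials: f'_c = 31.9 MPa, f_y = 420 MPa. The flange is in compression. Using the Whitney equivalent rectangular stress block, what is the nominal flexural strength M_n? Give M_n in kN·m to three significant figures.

M_n ≈ 327 kN·m

Tension: T = A_s f_y = 1170 × 420 = 491400 N.
Try a within the flange: a = T/(0.85 f'_c b_f) = 491400/(0.85 × 31.9 × 590) = 30.72 mm.
Since a = 30.72 ≤ h_f = 125 mm, the stress block lies entirely in the flange; analyse as a rectangular beam of width b_f.
M_n = T(d − a/2) = 491400 × (680 − 15.36) = 326.60 × 10⁶ N·mm.
M_n = 326.60 kN·m.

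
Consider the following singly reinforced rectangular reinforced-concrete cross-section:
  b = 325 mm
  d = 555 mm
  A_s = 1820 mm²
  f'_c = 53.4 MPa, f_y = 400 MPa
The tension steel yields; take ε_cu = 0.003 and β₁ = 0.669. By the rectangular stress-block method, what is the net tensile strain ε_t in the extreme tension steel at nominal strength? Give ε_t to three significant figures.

a = A_s f_y/(0.85 f'_c b) = 49.35 mm.
β₁ = 0.669, so c = a/β₁ = 49.35/0.669 = 73.77 mm.
From the linear strain diagram with ε_cu = 0.003: ε_t = 0.003 (d − c)/c = 0.003 × (555 − 73.77)/73.77 = 0.0196.
Since ε_t ≥ 0.005, the section is tension-controlled.

ε_t ≈ 0.0196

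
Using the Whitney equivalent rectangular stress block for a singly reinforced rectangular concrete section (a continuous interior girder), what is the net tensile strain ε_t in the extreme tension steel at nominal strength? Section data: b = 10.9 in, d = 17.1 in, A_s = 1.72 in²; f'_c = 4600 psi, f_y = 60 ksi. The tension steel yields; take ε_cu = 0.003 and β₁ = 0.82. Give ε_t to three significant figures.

a = A_s f_y/(0.85 f'_c b) = 2.421 in.
β₁ = 0.82, so c = a/β₁ = 2.421/0.82 = 2.952 in.
From the linear strain diagram with ε_cu = 0.003: ε_t = 0.003 (d − c)/c = 0.003 × (17.1 − 2.952)/2.952 = 0.0144.
Since ε_t ≥ 0.005, the section is tension-controlled.

ε_t ≈ 0.0144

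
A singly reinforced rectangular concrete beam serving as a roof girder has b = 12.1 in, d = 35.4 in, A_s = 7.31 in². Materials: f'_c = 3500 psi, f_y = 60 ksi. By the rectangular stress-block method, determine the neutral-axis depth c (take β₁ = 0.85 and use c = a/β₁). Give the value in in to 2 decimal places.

T = A_s f_y = 7.31 × 60 = 438.6 kips.
a = T/(0.85 f'_c b) = 438.6/(0.85 × 3.5 × 12.1) = 12.1842 in.
With β₁ = 0.85, c = a/β₁ = 12.1842/0.85 = 14.33 in.

c ≈ 14.33 in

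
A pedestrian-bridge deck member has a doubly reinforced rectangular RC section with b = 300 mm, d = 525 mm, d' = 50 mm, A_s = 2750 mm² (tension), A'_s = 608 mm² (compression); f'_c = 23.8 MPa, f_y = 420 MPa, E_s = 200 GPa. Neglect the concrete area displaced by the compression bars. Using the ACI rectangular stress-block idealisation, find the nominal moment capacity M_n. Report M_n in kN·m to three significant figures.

Assume both tension and compression steel yield.
Net tension couple steel: A_s − A'_s = 2142 mm².
a = (A_s − A'_s) f_y / (0.85 f'_c b) = 899640/(0.85 × 23.8 × 300) = 148.24 mm.
c = a/β₁ = 148.24/0.85 = 174.40 mm; ε'_s = 0.003(c − d')/c = 0.0021 ≥ f_y/E_s = 0.0021, so compression steel does yield.
M_n = (A_s − A'_s) f_y (d − a/2) + A'_s f_y (d − d') = [899640 × (525 − 74.12) + 255360 × (525 − 50)] × 10⁻⁶ = 405.63 + 121.30 = 526.93 kN·m.

M_n ≈ 527 kN·m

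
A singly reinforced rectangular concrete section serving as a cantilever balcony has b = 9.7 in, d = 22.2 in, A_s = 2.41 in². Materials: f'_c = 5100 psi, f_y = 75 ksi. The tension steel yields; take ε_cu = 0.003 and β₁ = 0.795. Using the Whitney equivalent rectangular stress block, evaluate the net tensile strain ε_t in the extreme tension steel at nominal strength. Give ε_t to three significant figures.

ε_t ≈ 0.00932

a = A_s f_y/(0.85 f'_c b) = 4.299 in.
β₁ = 0.795, so c = a/β₁ = 4.299/0.795 = 5.408 in.
From the linear strain diagram with ε_cu = 0.003: ε_t = 0.003 (d − c)/c = 0.003 × (22.2 − 5.408)/5.408 = 0.00932.
Since ε_t ≥ 0.005, the section is tension-controlled.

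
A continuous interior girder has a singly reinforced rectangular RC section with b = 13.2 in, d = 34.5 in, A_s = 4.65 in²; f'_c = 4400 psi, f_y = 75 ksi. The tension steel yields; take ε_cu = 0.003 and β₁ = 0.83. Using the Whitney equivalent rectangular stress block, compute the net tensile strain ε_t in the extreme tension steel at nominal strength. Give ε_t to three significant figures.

a = A_s f_y/(0.85 f'_c b) = 7.064 in.
β₁ = 0.83, so c = a/β₁ = 7.064/0.83 = 8.511 in.
From the linear strain diagram with ε_cu = 0.003: ε_t = 0.003 (d − c)/c = 0.003 × (34.5 − 8.511)/8.511 = 0.00916.
Since ε_t ≥ 0.005, the section is tension-controlled.

ε_t ≈ 0.00916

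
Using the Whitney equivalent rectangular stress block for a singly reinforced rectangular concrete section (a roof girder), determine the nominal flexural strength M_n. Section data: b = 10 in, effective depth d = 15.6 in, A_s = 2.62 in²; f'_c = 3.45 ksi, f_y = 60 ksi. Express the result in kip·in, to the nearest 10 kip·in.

T = A_s f_y = 2.62 × 60 = 157.2 kips.
a = T/(0.85 f'_c b) = 157.2/(0.85 × 3.45 × 10) = 5.361 in.
M_n = T(d − a/2) = 157.2 × (15.6 − 2.6805) = 2030.9 kip·in.

M_n ≈ 2030 kip·in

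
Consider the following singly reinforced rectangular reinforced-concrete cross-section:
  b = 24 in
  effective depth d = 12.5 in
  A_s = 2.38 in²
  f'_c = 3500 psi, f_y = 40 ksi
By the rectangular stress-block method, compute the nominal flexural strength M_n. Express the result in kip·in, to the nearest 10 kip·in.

T = A_s f_y = 2.38 × 40 = 95.2 kips.
a = T/(0.85 f'_c b) = 95.2/(0.85 × 3.5 × 24) = 1.333 in.
M_n = T(d − a/2) = 95.2 × (12.5 − 0.6665) = 1126.5 kip·in.

M_n ≈ 1130 kip·in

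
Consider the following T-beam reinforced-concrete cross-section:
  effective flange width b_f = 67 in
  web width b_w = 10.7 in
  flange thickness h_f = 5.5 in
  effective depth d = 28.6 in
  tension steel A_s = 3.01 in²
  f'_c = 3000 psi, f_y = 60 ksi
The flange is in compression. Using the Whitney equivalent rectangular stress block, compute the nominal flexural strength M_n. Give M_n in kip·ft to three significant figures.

Tension: T = A_s f_y = 3.01 × 60 = 180.6 kips.
Try a within the flange: a = T/(0.85 f'_c b_f) = 180.6/(0.85 × 3 × 67) = 1.057 in.
Since a = 1.057 ≤ h_f = 5.5 in, the stress block lies entirely in the flange; analyse as a rectangular beam of width b_f.
M_n = T(d − a/2) = 180.6 × (28.6 − 0.5285) = 5069.7 kip·in.
M_n = 5069.7/12 = 422.48 kip·ft.

M_n ≈ 422 kip·ft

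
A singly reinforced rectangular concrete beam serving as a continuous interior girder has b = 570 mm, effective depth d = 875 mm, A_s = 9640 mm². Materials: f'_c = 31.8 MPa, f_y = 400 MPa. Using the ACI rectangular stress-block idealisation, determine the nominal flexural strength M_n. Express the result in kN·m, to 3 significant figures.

M_n ≈ 2890 kN·m

T = A_s f_y = 9640 × 400 = 3856000 N = 3856 kN.
From C = T: a = T/(0.85 f'_c b) = 3856000/(0.85 × 31.8 × 570) = 250.27 mm.
M_n = T(d − a/2) = 3856 kN × (875 − 125.135) mm = 2891.48 kN·m.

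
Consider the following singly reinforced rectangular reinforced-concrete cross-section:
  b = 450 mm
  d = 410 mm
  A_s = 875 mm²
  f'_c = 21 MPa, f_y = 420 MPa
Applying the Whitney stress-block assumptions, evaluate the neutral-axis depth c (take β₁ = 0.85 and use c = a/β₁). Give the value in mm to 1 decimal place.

c ≈ 53.8 mm

T = A_s f_y = 875 × 420 = 367500 N = 367.5 kN.
Setting C = 0.85 f'_c a b equal to T: a = 367500/(0.85 × 21 × 450) = 45.752 mm.
With β₁ = 0.85, c = a/β₁ = 45.752/0.85 = 53.8 mm.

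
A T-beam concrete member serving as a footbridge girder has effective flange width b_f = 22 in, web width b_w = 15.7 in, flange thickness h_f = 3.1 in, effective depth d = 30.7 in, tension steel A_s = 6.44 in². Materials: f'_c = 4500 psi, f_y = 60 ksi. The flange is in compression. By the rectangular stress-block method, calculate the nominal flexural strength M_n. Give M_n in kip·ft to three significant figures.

Tension: T = A_s f_y = 6.44 × 60 = 386.4 kips.
Try a within the flange: a = T/(0.85 f'_c b_f) = 386.4/(0.85 × 4.5 × 22) = 4.592 in.
a = 4.592 > h_f = 3.1 in: the block extends into the web. Split into flange-overhang and web parts.
C_f = 0.85 f'_c (b_f − b_w) h_f = 0.85 × 4.5 × (22 − 15.7) × 3.1 = 74.7 kips.
Remaining web compression depth: a_w = (T − C_f)/(0.85 f'_c b_w) = (386.4 − 74.7)/(0.85 × 4.5 × 15.7) = 5.190 in.
M_n = C_f(d − h_f/2) + (T − C_f)(d − a_w/2) = 74.7 × (30.7 − 1.55) + 311.7 × (30.7 − 2.595) = 2177.5 + 8760.3 = 10937.8 kip·in.
M_n = 10937.8/12 = 911.48 kip·ft.

M_n ≈ 911 kip·ft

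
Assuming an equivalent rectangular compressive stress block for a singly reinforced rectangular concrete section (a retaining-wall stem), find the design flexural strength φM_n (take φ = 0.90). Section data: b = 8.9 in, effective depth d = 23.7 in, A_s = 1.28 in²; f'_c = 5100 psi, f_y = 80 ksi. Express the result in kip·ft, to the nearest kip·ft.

T = A_s f_y = 1.28 × 80 = 102.4 kips.
a = T/(0.85 f'_c b) = 102.4/(0.85 × 5.1 × 8.9) = 2.654 in.
M_n = T(d − a/2) = 102.4 × (23.7 − 1.327) = 2291.0 kip·in = 2291.0/12 = 190.92 kip·ft.
φM_n = 0.90 × 190.92 = 171.83 kip·ft.

φM_n ≈ 172 kip·ft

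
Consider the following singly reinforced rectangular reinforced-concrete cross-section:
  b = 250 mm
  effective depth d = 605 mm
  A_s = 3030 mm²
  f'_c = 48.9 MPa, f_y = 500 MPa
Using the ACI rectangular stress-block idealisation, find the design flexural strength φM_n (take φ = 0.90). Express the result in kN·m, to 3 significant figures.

T = A_s f_y = 3030 × 500 = 1515000 N = 1515 kN.
From C = T: a = T/(0.85 f'_c b) = 1515000/(0.85 × 48.9 × 250) = 145.80 mm.
M_n = T(d − a/2) = 1515 kN × (605 − 72.9) mm = 806.13 kN·m.
φM_n = 0.90 × 806.13 = 725.52 kN·m.

φM_n ≈ 726 kN·m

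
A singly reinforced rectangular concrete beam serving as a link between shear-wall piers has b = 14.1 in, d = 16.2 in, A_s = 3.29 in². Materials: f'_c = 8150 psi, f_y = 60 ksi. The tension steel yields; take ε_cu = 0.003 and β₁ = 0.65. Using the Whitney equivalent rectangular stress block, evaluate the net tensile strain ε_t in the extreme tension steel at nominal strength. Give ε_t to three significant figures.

a = A_s f_y/(0.85 f'_c b) = 2.021 in.
β₁ = 0.65, so c = a/β₁ = 2.021/0.65 = 3.109 in.
From the linear strain diagram with ε_cu = 0.003: ε_t = 0.003 (d − c)/c = 0.003 × (16.2 − 3.109)/3.109 = 0.0126.
Since ε_t ≥ 0.005, the section is tension-controlled.

ε_t ≈ 0.0126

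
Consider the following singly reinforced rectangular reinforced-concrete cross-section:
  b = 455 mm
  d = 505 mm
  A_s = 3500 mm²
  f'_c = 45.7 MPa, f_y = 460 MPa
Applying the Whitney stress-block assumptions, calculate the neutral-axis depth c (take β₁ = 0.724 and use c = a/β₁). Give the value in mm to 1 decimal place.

c ≈ 125.8 mm

T = A_s f_y = 3500 × 460 = 1610000 N = 1610 kN.
Setting C = 0.85 f'_c a b equal to T: a = 1610000/(0.85 × 45.7 × 455) = 91.092 mm.
With β₁ = 0.724, c = a/β₁ = 91.092/0.724 = 125.8 mm.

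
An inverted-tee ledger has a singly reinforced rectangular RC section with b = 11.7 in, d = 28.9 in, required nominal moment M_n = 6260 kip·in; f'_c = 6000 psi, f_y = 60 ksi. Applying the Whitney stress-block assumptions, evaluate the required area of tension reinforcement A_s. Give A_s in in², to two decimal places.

A_s ≈ 3.87 in²

From M_n = 0.85 f'_c a b (d − a/2):
a = d − √(d² − 2M_n/(0.85 f'_c b)) = 28.9 − √(28.9² − 2 × 6260/(0.85 × 6 × 11.7)) = 3.892 in.
A_s = 0.85 f'_c a b / f_y = 0.85 × 6 × 3.892 × 11.7 / 60 = 3.871 in².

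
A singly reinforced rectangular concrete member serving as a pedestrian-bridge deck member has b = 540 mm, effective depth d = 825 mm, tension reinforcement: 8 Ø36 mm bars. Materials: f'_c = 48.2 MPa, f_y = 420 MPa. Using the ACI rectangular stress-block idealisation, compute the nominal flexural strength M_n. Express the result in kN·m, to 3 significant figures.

A_s = 8 × 1018 = 8144 mm².
T = A_s f_y = 8144 × 420 = 3420480 N = 3420.48 kN.
From C = T: a = T/(0.85 f'_c b) = 3420480/(0.85 × 48.2 × 540) = 154.61 mm.
M_n = T(d − a/2) = 3420.48 kN × (825 − 77.305) mm = 2557.48 kN·m.

M_n ≈ 2560 kN·m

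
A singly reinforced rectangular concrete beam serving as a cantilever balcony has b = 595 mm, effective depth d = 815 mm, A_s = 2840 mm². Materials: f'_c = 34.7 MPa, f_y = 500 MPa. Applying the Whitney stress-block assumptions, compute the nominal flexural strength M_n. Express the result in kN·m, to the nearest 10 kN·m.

M_n ≈ 1100 kN·m

T = A_s f_y = 2840 × 500 = 1420000 N = 1420 kN.
From C = T: a = T/(0.85 f'_c b) = 1420000/(0.85 × 34.7 × 595) = 80.91 mm.
M_n = T(d − a/2) = 1420 kN × (815 − 40.455) mm = 1099.85 kN·m.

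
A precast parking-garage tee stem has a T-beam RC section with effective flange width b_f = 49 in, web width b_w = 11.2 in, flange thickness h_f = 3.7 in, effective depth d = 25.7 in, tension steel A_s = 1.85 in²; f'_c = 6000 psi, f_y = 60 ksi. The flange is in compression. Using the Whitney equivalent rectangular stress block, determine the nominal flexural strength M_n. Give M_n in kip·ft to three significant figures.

Tension: T = A_s f_y = 1.85 × 60 = 111 kips.
Try a within the flange: a = T/(0.85 f'_c b_f) = 111/(0.85 × 6 × 49) = 0.444 in.
Since a = 0.444 ≤ h_f = 3.7 in, the stress block lies entirely in the flange; analyse as a rectangular beam of width b_f.
M_n = T(d − a/2) = 111 × (25.7 − 0.222) = 2828.1 kip·in.
M_n = 2828.1/12 = 235.68 kip·ft.

M_n ≈ 236 kip·ft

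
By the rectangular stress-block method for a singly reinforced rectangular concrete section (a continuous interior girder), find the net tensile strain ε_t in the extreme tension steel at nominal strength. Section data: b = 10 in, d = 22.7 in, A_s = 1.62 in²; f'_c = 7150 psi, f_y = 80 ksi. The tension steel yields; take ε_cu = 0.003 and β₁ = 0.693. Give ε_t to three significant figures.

ε_t ≈ 0.0191

a = A_s f_y/(0.85 f'_c b) = 2.132 in.
β₁ = 0.693, so c = a/β₁ = 2.132/0.693 = 3.076 in.
From the linear strain diagram with ε_cu = 0.003: ε_t = 0.003 (d − c)/c = 0.003 × (22.7 − 3.076)/3.076 = 0.0191.
Since ε_t ≥ 0.005, the section is tension-controlled.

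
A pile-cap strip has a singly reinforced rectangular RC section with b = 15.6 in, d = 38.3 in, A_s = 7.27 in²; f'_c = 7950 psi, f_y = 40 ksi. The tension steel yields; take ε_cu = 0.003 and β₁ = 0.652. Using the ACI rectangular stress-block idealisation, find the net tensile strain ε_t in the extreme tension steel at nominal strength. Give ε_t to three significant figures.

a = A_s f_y/(0.85 f'_c b) = 2.759 in.
β₁ = 0.652, so c = a/β₁ = 2.759/0.652 = 4.232 in.
From the linear strain diagram with ε_cu = 0.003: ε_t = 0.003 (d − c)/c = 0.003 × (38.3 − 4.232)/4.232 = 0.0242.
Since ε_t ≥ 0.005, the section is tension-controlled.

ε_t ≈ 0.0242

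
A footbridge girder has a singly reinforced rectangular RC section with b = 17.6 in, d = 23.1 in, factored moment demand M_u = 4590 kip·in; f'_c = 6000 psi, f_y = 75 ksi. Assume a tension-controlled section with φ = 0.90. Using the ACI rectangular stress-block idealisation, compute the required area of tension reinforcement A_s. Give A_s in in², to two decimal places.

M_n = M_u/φ = 4590/0.90 = 5100 kip·in.
From M_n = 0.85 f'_c a b (d − a/2):
a = d − √(d² − 2M_n/(0.85 f'_c b)) = 23.1 − √(23.1² − 2 × 5100/(0.85 × 6 × 17.6)) = 2.607 in.
A_s = 0.85 f'_c a b / f_y = 0.85 × 6 × 2.607 × 17.6 / 75 = 3.120 in².

A_s ≈ 3.12 in²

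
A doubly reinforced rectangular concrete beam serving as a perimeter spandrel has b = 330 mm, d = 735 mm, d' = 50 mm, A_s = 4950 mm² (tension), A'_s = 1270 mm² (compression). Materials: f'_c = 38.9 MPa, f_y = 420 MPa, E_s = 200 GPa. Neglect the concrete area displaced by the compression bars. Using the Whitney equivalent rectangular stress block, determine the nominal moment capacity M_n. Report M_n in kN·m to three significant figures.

M_n ≈ 1390 kN·m

Assume both tension and compression steel yield.
Net tension couple steel: A_s − A'_s = 3680 mm².
a = (A_s − A'_s) f_y / (0.85 f'_c b) = 1545600/(0.85 × 38.9 × 330) = 141.65 mm.
c = a/β₁ = 141.65/0.772 = 183.48 mm; ε'_s = 0.003(c − d')/c = 0.0022 ≥ f_y/E_s = 0.0021, so compression steel does yield.
M_n = (A_s − A'_s) f_y (d − a/2) + A'_s f_y (d − d') = [1545600 × (735 − 70.825) + 533400 × (735 − 50)] × 10⁻⁶ = 1026.55 + 365.38 = 1391.93 kN·m.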